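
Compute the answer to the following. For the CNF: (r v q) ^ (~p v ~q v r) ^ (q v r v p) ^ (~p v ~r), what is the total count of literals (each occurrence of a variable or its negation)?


Counting literals in each clause:
Clause 1: 2 literal(s)
Clause 2: 3 literal(s)
Clause 3: 3 literal(s)
Clause 4: 2 literal(s)
Total = 10

10


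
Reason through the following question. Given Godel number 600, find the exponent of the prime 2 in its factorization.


Factorize 600 by dividing by 2 repeatedly.
Division steps: 2 divides 600 exactly 3 time(s).
Exponent of 2 = 3

3


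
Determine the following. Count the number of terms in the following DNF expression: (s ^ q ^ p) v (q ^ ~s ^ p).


A DNF formula is a disjunction of terms (conjunctions).
Terms are separated by v.
Counting the disjuncts: 2 terms.

2


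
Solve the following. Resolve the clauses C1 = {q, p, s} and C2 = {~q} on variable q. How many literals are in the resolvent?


Remove q from C1 and ~q from C2.
C1 remainder: {p, s}
C2 remainder: {}
Union (resolvent): {p, s}
Resolvent has 2 literal(s).

2


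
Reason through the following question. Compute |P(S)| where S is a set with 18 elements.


The power set of a set with n elements has 2^n elements.
|P(S)| = 2^18 = 262144

262144


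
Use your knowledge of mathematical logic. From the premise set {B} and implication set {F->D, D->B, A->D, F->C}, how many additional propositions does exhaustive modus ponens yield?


Initial facts: {B}
Apply modus ponens to closure:
  (no implication fires)
Final known: {B}
New propositions: {(none)}
Count = 0

0


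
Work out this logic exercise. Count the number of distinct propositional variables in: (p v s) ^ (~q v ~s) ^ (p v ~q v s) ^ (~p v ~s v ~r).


Identify each variable that appears in the formula.
Variables found: p, q, r, s
Count = 4

4


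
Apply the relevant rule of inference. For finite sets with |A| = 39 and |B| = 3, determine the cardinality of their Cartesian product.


The Cartesian product A x B contains all ordered pairs (a, b).
|A x B| = |A| * |B| = 39 * 3 = 117

117


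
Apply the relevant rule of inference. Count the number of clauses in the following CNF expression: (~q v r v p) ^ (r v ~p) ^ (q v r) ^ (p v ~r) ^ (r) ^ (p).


A CNF formula is a conjunction of clauses.
Clauses are separated by ^.
Counting the conjuncts: 6 clauses.

6


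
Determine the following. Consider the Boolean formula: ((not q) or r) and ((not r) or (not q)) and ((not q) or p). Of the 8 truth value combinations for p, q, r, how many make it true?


Evaluate all 8 assignments for p, q, r:
p=0, q=0, r=0: 1
p=0, q=0, r=1: 1
p=0, q=1, r=0: 0
p=0, q=1, r=1: 0
p=1, q=0, r=0: 1
p=1, q=0, r=1: 1
p=1, q=1, r=0: 0
p=1, q=1, r=1: 0
Satisfying count = 4

4


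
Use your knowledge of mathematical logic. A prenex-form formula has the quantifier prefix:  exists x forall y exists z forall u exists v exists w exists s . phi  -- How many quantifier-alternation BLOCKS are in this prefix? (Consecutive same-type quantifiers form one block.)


Quantifier-type sequence: E A E A E E E  (A=forall, E=exists)
Group into maximal same-type runs:
  Ex1 | Ax1 | Ex1 | Ax1 | Ex3
Number of blocks = 5

5


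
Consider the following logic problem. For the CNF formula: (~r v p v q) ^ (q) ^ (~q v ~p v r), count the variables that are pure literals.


Check each variable for pure literal status:
p: mixed (not pure)
q: mixed (not pure)
r: mixed (not pure)
Pure literal count = 0

0


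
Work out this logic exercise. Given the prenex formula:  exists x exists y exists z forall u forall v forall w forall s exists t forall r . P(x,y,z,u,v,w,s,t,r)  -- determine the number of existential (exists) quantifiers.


Quantifier prefix: exists x exists y exists z forall u forall v forall w forall s exists t forall r
Mark each quantifier type:
  E E E U U U U E U
Universal count = 5, Existential count = 4
Asked for existential (exists) quantifiers: 4

4


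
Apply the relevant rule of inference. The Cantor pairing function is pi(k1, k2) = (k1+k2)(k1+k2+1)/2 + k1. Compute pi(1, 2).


k1 + k2 = 3
(k1+k2)(k1+k2+1)/2 = 3 * 4 / 2 = 6
pi = 6 + 1 = 7

7


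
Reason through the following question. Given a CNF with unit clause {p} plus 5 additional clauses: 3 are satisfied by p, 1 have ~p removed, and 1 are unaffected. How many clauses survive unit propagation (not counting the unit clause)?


Satisfied (removed): 3
Shortened (remain): 1
Unchanged (remain): 1
Remaining = 1 + 1 = 2

2


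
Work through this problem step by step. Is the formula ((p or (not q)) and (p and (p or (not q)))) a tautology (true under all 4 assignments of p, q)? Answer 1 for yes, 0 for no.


Check all 4 assignments:
p=0, q=0: 0
p=0, q=1: 0
p=1, q=0: 1
p=1, q=1: 1
Satisfying count = 2/4.
Tautology iff count = 4: no.

0


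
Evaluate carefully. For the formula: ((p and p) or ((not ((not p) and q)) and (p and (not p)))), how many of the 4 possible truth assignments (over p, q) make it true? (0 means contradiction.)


Check all 4 assignments:
p=0, q=0: 0
p=0, q=1: 0
p=1, q=0: 1
p=1, q=1: 1
Count of True = 2

2


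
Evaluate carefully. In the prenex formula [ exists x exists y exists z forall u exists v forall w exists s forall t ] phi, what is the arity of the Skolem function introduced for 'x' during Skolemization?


Quantifier prefix: exists x exists y exists z forall u exists v forall w exists s forall t
'x' is existentially quantified at position 1.
No universal quantifiers precede it.
Skolem function arity = 0 (a Skolem constant)

0


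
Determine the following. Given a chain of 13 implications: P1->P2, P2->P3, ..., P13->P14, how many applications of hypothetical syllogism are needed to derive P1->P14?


With 13 implications in a chain connecting 14 propositions:
P1->P2, P2->P3, ..., P13->P14
Steps needed = (number of implications) - 1 = 13 - 1 = 12

12


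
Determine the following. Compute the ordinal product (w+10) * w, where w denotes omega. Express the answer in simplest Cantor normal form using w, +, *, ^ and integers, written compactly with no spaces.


Compute (w+10) * w.
Ordinal * is associative and left-distributive over +, but NOT commutative; for finite n>1, n*w = w but w*n stays w*n.
(w+10) * w = sup{(w+10)*k : k<w} = sup{w*k+10} = w^2 (the +10 tail is absorbed in the limit).
Result = w^2

w^2


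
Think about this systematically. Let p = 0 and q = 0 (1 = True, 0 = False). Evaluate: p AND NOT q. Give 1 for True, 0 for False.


p = 0, q = 0
Operation: p AND NOT q
Evaluate: 0 AND NOT 0 = 0

0


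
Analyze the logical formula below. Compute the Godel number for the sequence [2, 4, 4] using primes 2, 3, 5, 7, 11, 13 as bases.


Encode each element as an exponent of the corresponding prime:
  2^2 = 4
  3^4 = 81
  5^4 = 625
Product = 4 * 81 * 625 = 202500

202500


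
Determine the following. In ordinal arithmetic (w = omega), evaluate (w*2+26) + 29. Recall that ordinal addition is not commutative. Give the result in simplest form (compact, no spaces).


Compute (w*2+26) + 29.
Ordinal + is associative but NOT commutative; for finite n>0, n + w = w but w + n stays w+n.
By associativity: (w*2+26) + 29 = w*2 + (26+29) = w*2+55.
Result = w*2+55

w*2+55


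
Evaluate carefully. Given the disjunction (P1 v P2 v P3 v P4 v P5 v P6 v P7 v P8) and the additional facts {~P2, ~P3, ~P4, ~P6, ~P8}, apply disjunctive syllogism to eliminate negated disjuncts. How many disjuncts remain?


Original disjuncts (8): P1, P2, P3, P4, P5, P6, P7, P8
Negated (eliminate): ~P2, ~P3, ~P4, ~P6, ~P8
Remaining disjuncts: P1, P5, P7
Count = 8 - 5 = 3

3


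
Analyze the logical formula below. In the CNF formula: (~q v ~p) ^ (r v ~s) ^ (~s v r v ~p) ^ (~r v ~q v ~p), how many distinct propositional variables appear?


Identify each variable that appears in the formula.
Variables found: p, q, r, s
Count = 4

4


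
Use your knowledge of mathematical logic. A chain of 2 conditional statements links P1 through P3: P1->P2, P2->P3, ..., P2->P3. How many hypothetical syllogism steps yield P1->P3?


With 2 implications in a chain connecting 3 propositions:
P1->P2, P2->P3, ..., P2->P3
Steps needed = (number of implications) - 1 = 2 - 1 = 1

1


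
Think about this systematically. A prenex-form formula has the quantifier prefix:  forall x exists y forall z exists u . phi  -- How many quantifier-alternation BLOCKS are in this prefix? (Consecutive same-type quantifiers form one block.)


Quantifier-type sequence: A E A E  (A=forall, E=exists)
Group into maximal same-type runs:
  Ax1 | Ex1 | Ax1 | Ex1
Number of blocks = 4

4


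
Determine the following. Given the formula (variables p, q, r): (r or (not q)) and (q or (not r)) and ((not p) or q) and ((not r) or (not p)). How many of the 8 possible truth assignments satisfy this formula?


Evaluate all 8 assignments for p, q, r:
p=0, q=0, r=0: 1
p=0, q=0, r=1: 0
p=0, q=1, r=0: 0
p=0, q=1, r=1: 1
p=1, q=0, r=0: 0
p=1, q=0, r=1: 0
p=1, q=1, r=0: 0
p=1, q=1, r=1: 0
Satisfying count = 2

2


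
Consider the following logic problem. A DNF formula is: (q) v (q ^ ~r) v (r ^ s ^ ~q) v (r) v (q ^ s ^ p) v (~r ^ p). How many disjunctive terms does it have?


A DNF formula is a disjunction of terms (conjunctions).
Terms are separated by v.
Counting the disjuncts: 6 terms.

6


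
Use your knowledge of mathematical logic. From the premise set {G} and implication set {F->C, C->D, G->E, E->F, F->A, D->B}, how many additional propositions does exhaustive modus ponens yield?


Initial facts: {G}
Apply modus ponens to closure:
  G and G->E  =>  E
  E and E->F  =>  F
  F and F->A  =>  A
  F and F->C  =>  C
  C and C->D  =>  D
  D and D->B  =>  B
Final known: {A, B, C, D, E, F, G}
New propositions: {A, B, C, D, E, F}
Count = 6

6


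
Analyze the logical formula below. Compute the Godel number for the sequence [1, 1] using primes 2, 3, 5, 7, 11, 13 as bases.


Encode each element as an exponent of the corresponding prime:
  2^1 = 2
  3^1 = 3
Product = 2 * 3 = 6

6


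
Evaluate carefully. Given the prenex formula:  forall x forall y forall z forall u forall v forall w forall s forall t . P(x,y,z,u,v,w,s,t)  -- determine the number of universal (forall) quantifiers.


Quantifier prefix: forall x forall y forall z forall u forall v forall w forall s forall t
Mark each quantifier type:
  U U U U U U U U
Universal count = 8, Existential count = 0
Asked for universal (forall) quantifiers: 8

8


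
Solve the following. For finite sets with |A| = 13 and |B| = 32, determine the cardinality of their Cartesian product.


The Cartesian product A x B contains all ordered pairs (a, b).
|A x B| = |A| * |B| = 13 * 32 = 416

416


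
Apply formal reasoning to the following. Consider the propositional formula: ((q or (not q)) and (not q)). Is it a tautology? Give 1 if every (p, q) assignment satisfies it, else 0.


Check all 4 assignments:
p=0, q=0: 1
p=0, q=1: 0
p=1, q=0: 1
p=1, q=1: 0
Satisfying count = 2/4.
Tautology iff count = 4: no.

0


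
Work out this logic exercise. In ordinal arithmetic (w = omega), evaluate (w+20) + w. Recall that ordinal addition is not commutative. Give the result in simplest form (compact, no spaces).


Compute (w+20) + w.
Ordinal + is associative but NOT commutative; for finite n>0, n + w = w but w + n stays w+n.
(w+20) + w = w + (20+w) = w + w = w*2 (the finite tail 20 is absorbed by the right w).
Result = w*2

w*2


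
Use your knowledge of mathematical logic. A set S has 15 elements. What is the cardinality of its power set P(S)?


The power set of a set with n elements has 2^n elements.
|P(S)| = 2^15 = 32768

32768


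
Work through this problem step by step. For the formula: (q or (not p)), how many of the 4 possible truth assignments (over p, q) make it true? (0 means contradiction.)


Check all 4 assignments:
p=0, q=0: 1
p=0, q=1: 1
p=1, q=0: 0
p=1, q=1: 1
Count of True = 3

3


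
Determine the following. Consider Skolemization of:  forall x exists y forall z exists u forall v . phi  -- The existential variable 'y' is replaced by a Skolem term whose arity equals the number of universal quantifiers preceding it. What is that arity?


Quantifier prefix: forall x exists y forall z exists u forall v
'y' is existentially quantified at position 2.
Universal variables preceding it: x
Skolem function arity = 1

1


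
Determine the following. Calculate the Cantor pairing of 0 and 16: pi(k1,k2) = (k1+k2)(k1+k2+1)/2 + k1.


k1 + k2 = 16
(k1+k2)(k1+k2+1)/2 = 16 * 17 / 2 = 136
pi = 136 + 0 = 136

136


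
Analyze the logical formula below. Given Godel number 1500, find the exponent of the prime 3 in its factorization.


Factorize 1500 by dividing by 3 repeatedly.
Division steps: 3 divides 1500 exactly 1 time(s).
Exponent of 3 = 1

1


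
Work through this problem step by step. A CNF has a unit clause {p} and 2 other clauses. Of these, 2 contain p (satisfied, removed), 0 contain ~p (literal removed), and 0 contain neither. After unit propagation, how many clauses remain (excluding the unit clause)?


Satisfied (removed): 2
Shortened (remain): 0
Unchanged (remain): 0
Remaining = 0 + 0 = 0

0


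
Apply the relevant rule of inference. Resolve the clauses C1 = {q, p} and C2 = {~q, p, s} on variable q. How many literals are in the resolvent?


Remove q from C1 and ~q from C2.
C1 remainder: {p}
C2 remainder: {p, s}
Union (resolvent): {p, s}
Resolvent has 2 literal(s).

2


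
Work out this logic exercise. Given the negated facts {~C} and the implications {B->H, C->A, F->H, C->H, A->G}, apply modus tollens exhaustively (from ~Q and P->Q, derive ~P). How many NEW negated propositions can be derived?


Initial negated facts: {~C}
Apply modus tollens to closure:
  (no implication fires)
Final negated: {~C}
New negations: {(none)}
Count = 0

0


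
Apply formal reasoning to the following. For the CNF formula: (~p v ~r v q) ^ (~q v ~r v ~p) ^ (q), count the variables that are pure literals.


Check each variable for pure literal status:
p: pure negative
q: mixed (not pure)
r: pure negative
Pure literal count = 2

2


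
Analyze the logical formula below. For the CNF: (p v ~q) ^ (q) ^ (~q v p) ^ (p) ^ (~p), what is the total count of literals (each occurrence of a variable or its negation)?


Counting literals in each clause:
Clause 1: 2 literal(s)
Clause 2: 1 literal(s)
Clause 3: 2 literal(s)
Clause 4: 1 literal(s)
Clause 5: 1 literal(s)
Total = 7

7


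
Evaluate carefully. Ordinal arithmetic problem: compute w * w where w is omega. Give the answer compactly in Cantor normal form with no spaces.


Compute w * w.
Ordinal * is associative and left-distributive over +, but NOT commutative; for finite n>1, n*w = w but w*n stays w*n.
w * w = w^2 by definition.
Result = w^2

w^2


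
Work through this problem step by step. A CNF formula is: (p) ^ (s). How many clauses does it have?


A CNF formula is a conjunction of clauses.
Clauses are separated by ^.
Counting the conjuncts: 2 clauses.

2


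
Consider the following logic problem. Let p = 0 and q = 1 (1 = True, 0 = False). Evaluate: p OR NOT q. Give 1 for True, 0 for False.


p = 0, q = 1
Operation: p OR NOT q
Evaluate: 0 OR NOT 1 = 0

0


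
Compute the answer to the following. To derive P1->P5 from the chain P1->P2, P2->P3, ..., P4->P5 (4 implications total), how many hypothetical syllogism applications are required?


With 4 implications in a chain connecting 5 propositions:
P1->P2, P2->P3, ..., P4->P5
Steps needed = (number of implications) - 1 = 4 - 1 = 3

3


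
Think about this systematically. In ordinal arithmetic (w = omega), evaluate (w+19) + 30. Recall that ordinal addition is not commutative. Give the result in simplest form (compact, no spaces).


Compute (w+19) + 30.
Ordinal + is associative but NOT commutative; for finite n>0, n + w = w but w + n stays w+n.
By associativity: (w+19) + 30 = w + (19+30) = w+49.
Result = w+49

w+49


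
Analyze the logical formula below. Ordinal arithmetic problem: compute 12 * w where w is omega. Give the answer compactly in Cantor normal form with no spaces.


Compute 12 * w.
Ordinal * is associative and left-distributive over +, but NOT commutative; for finite n>1, n*w = w but w*n stays w*n.
For finite n>0, n * w = sup{n*k : k<w} = w. So 12 * w = w.
Result = w

w


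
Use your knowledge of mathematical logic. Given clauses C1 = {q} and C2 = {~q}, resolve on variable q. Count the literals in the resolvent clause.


Remove q from C1 and ~q from C2.
C1 remainder: {}
C2 remainder: {}
Union (resolvent): {} (empty clause)
Resolvent has 0 literal(s).

0


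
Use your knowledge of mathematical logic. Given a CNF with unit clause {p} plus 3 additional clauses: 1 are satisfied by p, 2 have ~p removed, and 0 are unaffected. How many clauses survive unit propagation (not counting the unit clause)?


Satisfied (removed): 1
Shortened (remain): 2
Unchanged (remain): 0
Remaining = 2 + 0 = 2

2


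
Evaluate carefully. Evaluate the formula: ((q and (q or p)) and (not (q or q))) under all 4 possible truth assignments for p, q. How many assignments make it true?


Check all 4 assignments:
p=0, q=0: 0
p=0, q=1: 0
p=1, q=0: 0
p=1, q=1: 0
Count of True = 0

0


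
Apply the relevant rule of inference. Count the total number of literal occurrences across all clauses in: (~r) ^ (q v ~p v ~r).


Counting literals in each clause:
Clause 1: 1 literal(s)
Clause 2: 3 literal(s)
Total = 4

4


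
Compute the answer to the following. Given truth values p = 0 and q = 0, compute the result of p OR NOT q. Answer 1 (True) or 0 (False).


p = 0, q = 0
Operation: p OR NOT q
Evaluate: 0 OR NOT 0 = 1

1


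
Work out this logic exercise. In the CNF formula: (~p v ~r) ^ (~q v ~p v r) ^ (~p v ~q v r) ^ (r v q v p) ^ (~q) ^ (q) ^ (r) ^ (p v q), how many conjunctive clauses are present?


A CNF formula is a conjunction of clauses.
Clauses are separated by ^.
Counting the conjuncts: 8 clauses.

8


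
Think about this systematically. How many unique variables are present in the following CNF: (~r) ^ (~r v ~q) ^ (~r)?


Identify each variable that appears in the formula.
Variables found: q, r
Count = 2

2


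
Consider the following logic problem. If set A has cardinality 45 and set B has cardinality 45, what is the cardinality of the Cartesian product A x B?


The Cartesian product A x B contains all ordered pairs (a, b).
|A x B| = |A| * |B| = 45 * 45 = 2025

2025


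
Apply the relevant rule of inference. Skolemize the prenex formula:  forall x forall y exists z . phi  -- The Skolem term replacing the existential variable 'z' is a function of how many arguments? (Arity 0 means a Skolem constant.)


Quantifier prefix: forall x forall y exists z
'z' is existentially quantified at position 3.
Universal variables preceding it: x, y
Skolem function arity = 2

2


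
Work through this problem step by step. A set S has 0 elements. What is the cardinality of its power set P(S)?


The power set of a set with n elements has 2^n elements.
|P(S)| = 2^0 = 1

1


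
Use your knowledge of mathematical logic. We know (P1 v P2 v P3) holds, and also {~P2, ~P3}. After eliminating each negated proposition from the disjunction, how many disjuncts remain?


Original disjuncts (3): P1, P2, P3
Negated (eliminate): ~P2, ~P3
Remaining disjuncts: P1
Count = 3 - 2 = 1

1


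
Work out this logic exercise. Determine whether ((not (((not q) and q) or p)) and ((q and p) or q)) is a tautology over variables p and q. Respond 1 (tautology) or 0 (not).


Check all 4 assignments:
p=0, q=0: 0
p=0, q=1: 1
p=1, q=0: 0
p=1, q=1: 0
Satisfying count = 1/4.
Tautology iff count = 4: no.

0


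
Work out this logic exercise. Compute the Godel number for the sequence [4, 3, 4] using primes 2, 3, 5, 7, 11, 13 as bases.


Encode each element as an exponent of the corresponding prime:
  2^4 = 16
  3^3 = 27
  5^4 = 625
Product = 16 * 27 * 625 = 270000

270000


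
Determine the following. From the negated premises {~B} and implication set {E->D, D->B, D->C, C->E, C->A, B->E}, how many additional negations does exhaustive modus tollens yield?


Initial negated facts: {~B}
Apply modus tollens to closure:
  ~B and D->B  =>  ~D
  ~D and E->D  =>  ~E
  ~E and C->E  =>  ~C
Final negated: {~B, ~C, ~D, ~E}
New negations: {~C, ~D, ~E}
Count = 3

3


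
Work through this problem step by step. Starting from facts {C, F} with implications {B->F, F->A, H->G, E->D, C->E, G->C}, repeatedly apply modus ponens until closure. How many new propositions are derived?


Initial facts: {C, F}
Apply modus ponens to closure:
  F and F->A  =>  A
  C and C->E  =>  E
  E and E->D  =>  D
Final known: {A, C, D, E, F}
New propositions: {A, D, E}
Count = 3

3


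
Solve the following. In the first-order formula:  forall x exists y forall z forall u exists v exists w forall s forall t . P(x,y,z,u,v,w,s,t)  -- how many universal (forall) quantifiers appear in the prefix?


Quantifier prefix: forall x exists y forall z forall u exists v exists w forall s forall t
Mark each quantifier type:
  U E U U E E U U
Universal count = 5, Existential count = 3
Asked for universal (forall) quantifiers: 5

5


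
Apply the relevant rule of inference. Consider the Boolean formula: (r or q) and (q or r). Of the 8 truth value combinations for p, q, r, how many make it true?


Evaluate all 8 assignments for p, q, r:
p=0, q=0, r=0: 0
p=0, q=0, r=1: 1
p=0, q=1, r=0: 1
p=0, q=1, r=1: 1
p=1, q=0, r=0: 0
p=1, q=0, r=1: 1
p=1, q=1, r=0: 1
p=1, q=1, r=1: 1
Satisfying count = 6

6


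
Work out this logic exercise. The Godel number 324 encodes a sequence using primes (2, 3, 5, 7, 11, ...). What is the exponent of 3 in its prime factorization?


Factorize 324 by dividing by 3 repeatedly.
Division steps: 3 divides 324 exactly 4 time(s).
Exponent of 3 = 4

4


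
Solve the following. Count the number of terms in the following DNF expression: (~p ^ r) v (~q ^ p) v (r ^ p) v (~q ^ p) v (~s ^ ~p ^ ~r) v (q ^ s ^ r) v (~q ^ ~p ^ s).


A DNF formula is a disjunction of terms (conjunctions).
Terms are separated by v.
Counting the disjuncts: 7 terms.

7


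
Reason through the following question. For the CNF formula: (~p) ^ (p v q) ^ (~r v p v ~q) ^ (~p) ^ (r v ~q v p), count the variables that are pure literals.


Check each variable for pure literal status:
p: mixed (not pure)
q: mixed (not pure)
r: mixed (not pure)
Pure literal count = 0

0


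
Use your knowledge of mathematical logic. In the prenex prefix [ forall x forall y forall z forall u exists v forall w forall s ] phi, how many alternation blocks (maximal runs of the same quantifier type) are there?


Quantifier-type sequence: A A A A E A A  (A=forall, E=exists)
Group into maximal same-type runs:
  Ax4 | Ex1 | Ax2
Number of blocks = 3

3


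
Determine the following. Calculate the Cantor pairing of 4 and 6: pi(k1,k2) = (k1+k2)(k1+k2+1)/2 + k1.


k1 + k2 = 10
(k1+k2)(k1+k2+1)/2 = 10 * 11 / 2 = 55
pi = 55 + 4 = 59

59


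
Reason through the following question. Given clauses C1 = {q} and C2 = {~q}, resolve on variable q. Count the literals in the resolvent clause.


Remove q from C1 and ~q from C2.
C1 remainder: {}
C2 remainder: {}
Union (resolvent): {} (empty clause)
Resolvent has 0 literal(s).

0


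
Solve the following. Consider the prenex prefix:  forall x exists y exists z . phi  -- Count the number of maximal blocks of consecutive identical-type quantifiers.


Quantifier-type sequence: A E E  (A=forall, E=exists)
Group into maximal same-type runs:
  Ax1 | Ex2
Number of blocks = 2

2


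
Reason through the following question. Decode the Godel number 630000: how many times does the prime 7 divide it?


Factorize 630000 by dividing by 7 repeatedly.
Division steps: 7 divides 630000 exactly 1 time(s).
Exponent of 7 = 1

1


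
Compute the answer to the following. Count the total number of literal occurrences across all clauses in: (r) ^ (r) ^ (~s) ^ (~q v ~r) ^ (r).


Counting literals in each clause:
Clause 1: 1 literal(s)
Clause 2: 1 literal(s)
Clause 3: 1 literal(s)
Clause 4: 2 literal(s)
Clause 5: 1 literal(s)
Total = 6

6


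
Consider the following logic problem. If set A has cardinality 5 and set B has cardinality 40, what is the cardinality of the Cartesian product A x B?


The Cartesian product A x B contains all ordered pairs (a, b).
|A x B| = |A| * |B| = 5 * 40 = 200

200


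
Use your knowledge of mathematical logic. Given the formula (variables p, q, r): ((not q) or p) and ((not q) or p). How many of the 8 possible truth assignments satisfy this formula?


Evaluate all 8 assignments for p, q, r:
p=0, q=0, r=0: 1
p=0, q=0, r=1: 1
p=0, q=1, r=0: 0
p=0, q=1, r=1: 0
p=1, q=0, r=0: 1
p=1, q=0, r=1: 1
p=1, q=1, r=0: 1
p=1, q=1, r=1: 1
Satisfying count = 6

6


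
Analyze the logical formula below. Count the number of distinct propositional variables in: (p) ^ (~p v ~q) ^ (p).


Identify each variable that appears in the formula.
Variables found: p, q
Count = 2

2


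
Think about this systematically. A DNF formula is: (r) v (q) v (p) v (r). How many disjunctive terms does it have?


A DNF formula is a disjunction of terms (conjunctions).
Terms are separated by v.
Counting the disjuncts: 4 terms.

4


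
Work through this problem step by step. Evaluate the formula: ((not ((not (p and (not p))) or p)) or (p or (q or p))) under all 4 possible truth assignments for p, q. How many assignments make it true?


Check all 4 assignments:
p=0, q=0: 0
p=0, q=1: 1
p=1, q=0: 1
p=1, q=1: 1
Count of True = 3

3


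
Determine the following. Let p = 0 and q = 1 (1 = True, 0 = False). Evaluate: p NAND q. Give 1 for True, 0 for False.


p = 0, q = 1
Operation: p NAND q
Evaluate: 0 NAND 1 = 1

1


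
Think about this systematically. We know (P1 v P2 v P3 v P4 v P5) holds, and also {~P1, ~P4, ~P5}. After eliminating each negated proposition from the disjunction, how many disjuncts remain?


Original disjuncts (5): P1, P2, P3, P4, P5
Negated (eliminate): ~P1, ~P4, ~P5
Remaining disjuncts: P2, P3
Count = 5 - 3 = 2

2


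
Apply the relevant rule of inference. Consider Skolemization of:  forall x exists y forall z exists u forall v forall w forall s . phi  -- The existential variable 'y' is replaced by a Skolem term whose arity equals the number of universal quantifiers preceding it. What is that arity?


Quantifier prefix: forall x exists y forall z exists u forall v forall w forall s
'y' is existentially quantified at position 2.
Universal variables preceding it: x
Skolem function arity = 1

1


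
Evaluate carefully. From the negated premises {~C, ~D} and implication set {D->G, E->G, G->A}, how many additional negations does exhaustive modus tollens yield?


Initial negated facts: {~C, ~D}
Apply modus tollens to closure:
  (no implication fires)
Final negated: {~C, ~D}
New negations: {(none)}
Count = 0

0


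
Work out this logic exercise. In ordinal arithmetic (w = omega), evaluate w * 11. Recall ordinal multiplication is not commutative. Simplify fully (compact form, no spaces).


Compute w * 11.
Ordinal * is associative and left-distributive over +, but NOT commutative; for finite n>1, n*w = w but w*n stays w*n.
w * 11 means 11 copies of w concatenated: w*11.
Result = w*11

w*11


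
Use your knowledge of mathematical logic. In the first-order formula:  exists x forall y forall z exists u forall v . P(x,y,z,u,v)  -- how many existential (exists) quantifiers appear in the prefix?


Quantifier prefix: exists x forall y forall z exists u forall v
Mark each quantifier type:
  E U U E U
Universal count = 3, Existential count = 2
Asked for existential (exists) quantifiers: 2

2


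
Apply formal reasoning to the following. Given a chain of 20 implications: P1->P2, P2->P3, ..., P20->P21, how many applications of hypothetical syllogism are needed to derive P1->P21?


With 20 implications in a chain connecting 21 propositions:
P1->P2, P2->P3, ..., P20->P21
Steps needed = (number of implications) - 1 = 20 - 1 = 19

19


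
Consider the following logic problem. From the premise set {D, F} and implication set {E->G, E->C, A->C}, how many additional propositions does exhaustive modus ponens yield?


Initial facts: {D, F}
Apply modus ponens to closure:
  (no implication fires)
Final known: {D, F}
New propositions: {(none)}
Count = 0

0


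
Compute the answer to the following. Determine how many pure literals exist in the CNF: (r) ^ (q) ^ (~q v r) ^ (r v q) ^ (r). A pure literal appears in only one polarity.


Check each variable for pure literal status:
p: absent (not pure)
q: mixed (not pure)
r: pure positive
Pure literal count = 1

1


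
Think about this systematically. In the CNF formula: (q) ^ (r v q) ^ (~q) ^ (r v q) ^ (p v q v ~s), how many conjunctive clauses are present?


A CNF formula is a conjunction of clauses.
Clauses are separated by ^.
Counting the conjuncts: 5 clauses.

5


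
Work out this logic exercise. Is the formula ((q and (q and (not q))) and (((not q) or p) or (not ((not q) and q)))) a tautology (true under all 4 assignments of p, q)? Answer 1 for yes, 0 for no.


Check all 4 assignments:
p=0, q=0: 0
p=0, q=1: 0
p=1, q=0: 0
p=1, q=1: 0
Satisfying count = 0/4.
Tautology iff count = 4: no.

0


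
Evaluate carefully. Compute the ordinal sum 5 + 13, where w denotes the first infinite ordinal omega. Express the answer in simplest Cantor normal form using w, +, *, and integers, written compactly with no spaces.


Compute 5 + 13.
Ordinal + is associative but NOT commutative; for finite n>0, n + w = w but w + n stays w+n.
Both operands finite; ordinal + agrees with natural +: 5 + 13 = 18.
Result = 18

18


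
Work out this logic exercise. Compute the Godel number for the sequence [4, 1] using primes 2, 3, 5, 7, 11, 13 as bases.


Encode each element as an exponent of the corresponding prime:
  2^4 = 16
  3^1 = 3
Product = 16 * 3 = 48

48


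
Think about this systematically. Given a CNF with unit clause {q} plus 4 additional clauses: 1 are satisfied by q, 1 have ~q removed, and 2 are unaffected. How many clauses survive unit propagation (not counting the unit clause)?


Satisfied (removed): 1
Shortened (remain): 1
Unchanged (remain): 2
Remaining = 1 + 2 = 3

3


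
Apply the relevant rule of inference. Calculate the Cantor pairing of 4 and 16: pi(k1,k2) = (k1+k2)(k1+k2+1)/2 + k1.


k1 + k2 = 20
(k1+k2)(k1+k2+1)/2 = 20 * 21 / 2 = 210
pi = 210 + 4 = 214

214


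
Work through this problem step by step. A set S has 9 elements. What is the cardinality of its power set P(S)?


The power set of a set with n elements has 2^n elements.
|P(S)| = 2^9 = 512

512


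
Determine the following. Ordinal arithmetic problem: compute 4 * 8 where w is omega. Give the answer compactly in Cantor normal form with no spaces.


Compute 4 * 8.
Ordinal * is associative and left-distributive over +, but NOT commutative; for finite n>1, n*w = w but w*n stays w*n.
Both finite; ordinal * agrees with natural *: 4 * 8 = 32.
Result = 32

32


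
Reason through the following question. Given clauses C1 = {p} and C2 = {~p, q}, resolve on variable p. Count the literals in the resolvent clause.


Remove p from C1 and ~p from C2.
C1 remainder: {}
C2 remainder: {q}
Union (resolvent): {q}
Resolvent has 1 literal(s).

1


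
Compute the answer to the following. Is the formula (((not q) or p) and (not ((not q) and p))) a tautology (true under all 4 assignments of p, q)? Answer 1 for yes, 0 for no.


Check all 4 assignments:
p=0, q=0: 1
p=0, q=1: 0
p=1, q=0: 0
p=1, q=1: 1
Satisfying count = 2/4.
Tautology iff count = 4: no.

0


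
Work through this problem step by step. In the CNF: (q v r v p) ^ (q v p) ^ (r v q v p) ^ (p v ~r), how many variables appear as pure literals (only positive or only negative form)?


Check each variable for pure literal status:
p: pure positive
q: pure positive
r: mixed (not pure)
Pure literal count = 2

2


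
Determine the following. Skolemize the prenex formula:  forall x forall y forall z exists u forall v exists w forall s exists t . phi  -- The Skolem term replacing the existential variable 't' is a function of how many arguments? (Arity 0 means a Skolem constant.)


Quantifier prefix: forall x forall y forall z exists u forall v exists w forall s exists t
't' is existentially quantified at position 8.
Universal variables preceding it: x, y, z, v, s
Skolem function arity = 5

5


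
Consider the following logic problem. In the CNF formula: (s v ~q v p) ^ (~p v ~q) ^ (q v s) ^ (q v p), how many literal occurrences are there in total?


Counting literals in each clause:
Clause 1: 3 literal(s)
Clause 2: 2 literal(s)
Clause 3: 2 literal(s)
Clause 4: 2 literal(s)
Total = 9

9


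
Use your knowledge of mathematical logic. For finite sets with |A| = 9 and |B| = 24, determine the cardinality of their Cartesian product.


The Cartesian product A x B contains all ordered pairs (a, b).
|A x B| = |A| * |B| = 9 * 24 = 216

216


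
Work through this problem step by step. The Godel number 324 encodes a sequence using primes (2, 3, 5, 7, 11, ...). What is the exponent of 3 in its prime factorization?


Factorize 324 by dividing by 3 repeatedly.
Division steps: 3 divides 324 exactly 4 time(s).
Exponent of 3 = 4

4


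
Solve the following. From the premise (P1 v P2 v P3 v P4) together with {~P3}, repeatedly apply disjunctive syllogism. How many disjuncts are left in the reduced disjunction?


Original disjuncts (4): P1, P2, P3, P4
Negated (eliminate): ~P3
Remaining disjuncts: P1, P2, P4
Count = 4 - 1 = 3

3


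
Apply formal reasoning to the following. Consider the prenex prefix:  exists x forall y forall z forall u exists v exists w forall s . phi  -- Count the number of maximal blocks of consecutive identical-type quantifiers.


Quantifier-type sequence: E A A A E E A  (A=forall, E=exists)
Group into maximal same-type runs:
  Ex1 | Ax3 | Ex2 | Ax1
Number of blocks = 4

4


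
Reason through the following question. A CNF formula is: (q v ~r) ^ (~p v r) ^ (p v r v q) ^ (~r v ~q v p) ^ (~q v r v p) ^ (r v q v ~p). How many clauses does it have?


A CNF formula is a conjunction of clauses.
Clauses are separated by ^.
Counting the conjuncts: 6 clauses.

6


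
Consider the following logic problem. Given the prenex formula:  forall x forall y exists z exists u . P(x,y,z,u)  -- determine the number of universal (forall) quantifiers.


Quantifier prefix: forall x forall y exists z exists u
Mark each quantifier type:
  U U E E
Universal count = 2, Existential count = 2
Asked for universal (forall) quantifiers: 2

2


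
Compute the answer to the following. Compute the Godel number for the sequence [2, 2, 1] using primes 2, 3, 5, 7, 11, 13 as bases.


Encode each element as an exponent of the corresponding prime:
  2^2 = 4
  3^2 = 9
  5^1 = 5
Product = 4 * 9 * 5 = 180

180


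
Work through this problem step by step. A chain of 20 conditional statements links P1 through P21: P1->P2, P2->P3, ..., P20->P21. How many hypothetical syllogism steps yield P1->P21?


With 20 implications in a chain connecting 21 propositions:
P1->P2, P2->P3, ..., P20->P21
Steps needed = (number of implications) - 1 = 20 - 1 = 19

19


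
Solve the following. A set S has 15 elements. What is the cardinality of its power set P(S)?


The power set of a set with n elements has 2^n elements.
|P(S)| = 2^15 = 32768

32768


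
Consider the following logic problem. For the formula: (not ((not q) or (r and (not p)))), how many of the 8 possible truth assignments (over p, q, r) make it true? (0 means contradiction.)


Check all 8 assignments:
p=0, q=0, r=0: 0
p=0, q=0, r=1: 0
p=0, q=1, r=0: 1
p=0, q=1, r=1: 0
p=1, q=0, r=0: 0
p=1, q=0, r=1: 0
p=1, q=1, r=0: 1
p=1, q=1, r=1: 1
Count of True = 3

3


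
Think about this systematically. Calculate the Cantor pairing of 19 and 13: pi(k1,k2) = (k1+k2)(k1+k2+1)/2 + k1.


k1 + k2 = 32
(k1+k2)(k1+k2+1)/2 = 32 * 33 / 2 = 528
pi = 528 + 19 = 547

547


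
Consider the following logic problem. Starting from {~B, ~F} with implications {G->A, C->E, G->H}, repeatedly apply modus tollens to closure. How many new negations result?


Initial negated facts: {~B, ~F}
Apply modus tollens to closure:
  (no implication fires)
Final negated: {~B, ~F}
New negations: {(none)}
Count = 0

0


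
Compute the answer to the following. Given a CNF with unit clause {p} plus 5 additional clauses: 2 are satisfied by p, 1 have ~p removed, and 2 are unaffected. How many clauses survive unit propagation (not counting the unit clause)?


Satisfied (removed): 2
Shortened (remain): 1
Unchanged (remain): 2
Remaining = 1 + 2 = 3

3


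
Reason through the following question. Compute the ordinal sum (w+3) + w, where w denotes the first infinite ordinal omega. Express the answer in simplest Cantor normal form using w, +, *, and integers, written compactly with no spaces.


Compute (w+3) + w.
Ordinal + is associative but NOT commutative; for finite n>0, n + w = w but w + n stays w+n.
(w+3) + w = w + (3+w) = w + w = w*2 (the finite tail 3 is absorbed by the right w).
Result = w*2

w*2


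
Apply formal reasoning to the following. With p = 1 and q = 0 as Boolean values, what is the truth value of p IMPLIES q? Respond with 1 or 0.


p = 1, q = 0
Operation: p IMPLIES q
Evaluate: 1 IMPLIES 0 = 0

0


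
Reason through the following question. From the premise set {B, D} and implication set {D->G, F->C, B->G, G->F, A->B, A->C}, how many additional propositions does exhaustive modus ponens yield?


Initial facts: {B, D}
Apply modus ponens to closure:
  D and D->G  =>  G
  G and G->F  =>  F
  F and F->C  =>  C
Final known: {B, C, D, F, G}
New propositions: {C, F, G}
Count = 3

3


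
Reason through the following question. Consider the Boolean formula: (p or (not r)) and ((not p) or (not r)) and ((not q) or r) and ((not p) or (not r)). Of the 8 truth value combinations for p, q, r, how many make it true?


Evaluate all 8 assignments for p, q, r:
p=0, q=0, r=0: 1
p=0, q=0, r=1: 0
p=0, q=1, r=0: 0
p=0, q=1, r=1: 0
p=1, q=0, r=0: 1
p=1, q=0, r=1: 0
p=1, q=1, r=0: 0
p=1, q=1, r=1: 0
Satisfying count = 2

2


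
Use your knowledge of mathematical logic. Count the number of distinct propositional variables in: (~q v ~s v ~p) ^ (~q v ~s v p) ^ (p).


Identify each variable that appears in the formula.
Variables found: p, q, s
Count = 3

3


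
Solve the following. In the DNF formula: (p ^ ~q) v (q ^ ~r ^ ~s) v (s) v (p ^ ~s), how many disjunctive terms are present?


A DNF formula is a disjunction of terms (conjunctions).
Terms are separated by v.
Counting the disjuncts: 4 terms.

4


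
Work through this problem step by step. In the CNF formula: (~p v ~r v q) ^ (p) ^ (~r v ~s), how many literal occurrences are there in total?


Counting literals in each clause:
Clause 1: 3 literal(s)
Clause 2: 1 literal(s)
Clause 3: 2 literal(s)
Total = 6

6


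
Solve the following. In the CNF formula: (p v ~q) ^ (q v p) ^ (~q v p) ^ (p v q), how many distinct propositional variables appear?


Identify each variable that appears in the formula.
Variables found: p, q
Count = 2

2


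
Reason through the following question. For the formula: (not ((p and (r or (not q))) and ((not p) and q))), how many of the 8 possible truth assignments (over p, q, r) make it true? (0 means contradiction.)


Check all 8 assignments:
p=0, q=0, r=0: 1
p=0, q=0, r=1: 1
p=0, q=1, r=0: 1
p=0, q=1, r=1: 1
p=1, q=0, r=0: 1
p=1, q=0, r=1: 1
p=1, q=1, r=0: 1
p=1, q=1, r=1: 1
Count of True = 8

8


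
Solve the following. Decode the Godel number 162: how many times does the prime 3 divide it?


Factorize 162 by dividing by 3 repeatedly.
Division steps: 3 divides 162 exactly 4 time(s).
Exponent of 3 = 4

4


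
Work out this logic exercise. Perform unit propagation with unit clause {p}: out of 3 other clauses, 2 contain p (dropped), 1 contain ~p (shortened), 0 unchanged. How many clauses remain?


Satisfied (removed): 2
Shortened (remain): 1
Unchanged (remain): 0
Remaining = 1 + 0 = 1

1
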